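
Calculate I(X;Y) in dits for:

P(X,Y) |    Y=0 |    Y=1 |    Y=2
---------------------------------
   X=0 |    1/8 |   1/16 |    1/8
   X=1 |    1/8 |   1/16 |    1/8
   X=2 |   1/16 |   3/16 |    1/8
0.0244 dits

Mutual information: I(X;Y) = H(X) + H(Y) - H(X,Y)

Marginals:
P(X) = (5/16, 5/16, 3/8), H(X) = 0.4755 dits
P(Y) = (5/16, 5/16, 3/8), H(Y) = 0.4755 dits

Joint entropy: H(X,Y) = 0.9265 dits

I(X;Y) = 0.4755 + 0.4755 - 0.9265 = 0.0244 dits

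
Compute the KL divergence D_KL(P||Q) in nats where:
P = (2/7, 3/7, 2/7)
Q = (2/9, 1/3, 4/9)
0.0533 nats

KL divergence: D_KL(P||Q) = Σ p(x) log(p(x)/q(x))

Computing term by term:
  x=0: 2/7 × log_e[(2/7)/(2/9)] = 2/7 × 0.2513 = 0.0718
  x=1: 3/7 × log_e[(3/7)/(1/3)] = 3/7 × 0.2513 = 0.1077
  x=2: 2/7 × log_e[(2/7)/(4/9)] = 2/7 × -0.4418 = -0.1262

D_KL(P||Q) = 0.0533 nats

Note: KL divergence is always non-negative and equals 0 iff P = Q.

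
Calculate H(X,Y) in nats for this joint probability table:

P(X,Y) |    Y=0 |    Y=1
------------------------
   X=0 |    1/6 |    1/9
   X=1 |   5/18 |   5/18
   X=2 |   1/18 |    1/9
1.6591 nats

Joint entropy is H(X,Y) = -Σ_{x,y} p(x,y) log p(x,y).

Summing over all non-zero entries:
H(X,Y) = -[1/6·log_e(1/6) + 1/9·log_e(1/9) + 5/18·log_e(5/18) + 5/18·log_e(5/18) + 1/18·log_e(1/18) + 1/9·log_e(1/9)]
H(X,Y) = 1.6591 nats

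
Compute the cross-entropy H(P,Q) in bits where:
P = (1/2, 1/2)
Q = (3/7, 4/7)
1.0149 bits

Cross-entropy: H(P,Q) = -Σ p(x) log q(x)

Alternatively: H(P,Q) = H(P) + D_KL(P||Q)
H(P) = 1.0000 bits
D_KL(P||Q) = 0.0149 bits

H(P,Q) = 1.0000 + 0.0149 = 1.0149 bits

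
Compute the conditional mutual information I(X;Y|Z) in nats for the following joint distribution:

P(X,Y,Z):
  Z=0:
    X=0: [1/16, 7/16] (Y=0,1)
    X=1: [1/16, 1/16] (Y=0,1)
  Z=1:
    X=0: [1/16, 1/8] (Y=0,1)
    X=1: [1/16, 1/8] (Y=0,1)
0.0377 nats

Conditional mutual information: I(X;Y|Z) = H(X|Z) + H(Y|Z) - H(X,Y|Z)

H(Z) = 0.6616
H(X,Z) = 1.2342 → H(X|Z) = 0.5727
H(Y,Z) = 1.2130 → H(Y|Z) = 0.5514
H(X,Y,Z) = 1.7480 → H(X,Y|Z) = 1.0864

I(X;Y|Z) = 0.5727 + 0.5514 - 1.0864 = 0.0377 nats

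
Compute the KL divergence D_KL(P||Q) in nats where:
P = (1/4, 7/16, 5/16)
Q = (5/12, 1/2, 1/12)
0.2269 nats

KL divergence: D_KL(P||Q) = Σ p(x) log(p(x)/q(x))

Computing term by term:
  x=0: 1/4 × log_e[(1/4)/(5/12)] = 1/4 × -0.5108 = -0.1277
  x=1: 7/16 × log_e[(7/16)/(1/2)] = 7/16 × -0.1335 = -0.0584
  x=2: 5/16 × log_e[(5/16)/(1/12)] = 5/16 × 1.3218 = 0.4130

D_KL(P||Q) = 0.2269 nats

Note: KL divergence is always non-negative and equals 0 iff P = Q.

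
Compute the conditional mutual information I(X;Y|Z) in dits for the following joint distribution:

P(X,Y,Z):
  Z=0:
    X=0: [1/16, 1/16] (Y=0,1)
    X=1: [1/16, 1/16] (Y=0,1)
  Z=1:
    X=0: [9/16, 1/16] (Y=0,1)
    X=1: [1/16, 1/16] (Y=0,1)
0.0209 dits

Conditional mutual information: I(X;Y|Z) = H(X|Z) + H(Y|Z) - H(X,Y|Z)

H(Z) = 0.2442
H(X,Z) = 0.4662 → H(X|Z) = 0.2220
H(Y,Z) = 0.4662 → H(Y|Z) = 0.2220
H(X,Y,Z) = 0.6674 → H(X,Y|Z) = 0.4231

I(X;Y|Z) = 0.2220 + 0.2220 - 0.4231 = 0.0209 dits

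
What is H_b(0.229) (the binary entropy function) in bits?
0.7763 bits

The binary entropy function is:
H(p) = -p log(p) - (1-p) log(1-p)

H(0.229) = -0.229 × log_2(0.229) - 0.771 × log_2(0.771)
H(0.229) = 0.7763 bits

Note: Binary entropy is maximized at p=0.5 (H=1 bit) and minimized at p=0 or p=1 (H=0).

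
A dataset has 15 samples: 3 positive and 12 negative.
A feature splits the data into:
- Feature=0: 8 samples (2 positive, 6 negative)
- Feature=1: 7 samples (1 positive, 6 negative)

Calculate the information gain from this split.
0.0131 bits

Information Gain = H(Y) - H(Y|Feature)

Before split:
P(positive) = 3/15 = 0.2000
H(Y) = 0.7219 bits

After split:
Feature=0: H = 0.8113 bits (weight = 8/15)
Feature=1: H = 0.5917 bits (weight = 7/15)
H(Y|Feature) = (8/15)×0.8113 + (7/15)×0.5917 = 0.7088 bits

Information Gain = 0.7219 - 0.7088 = 0.0131 bits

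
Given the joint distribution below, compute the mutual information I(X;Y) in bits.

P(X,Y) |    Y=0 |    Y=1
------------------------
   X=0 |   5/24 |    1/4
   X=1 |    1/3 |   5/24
0.0187 bits

Mutual information: I(X;Y) = H(X) + H(Y) - H(X,Y)

Marginals:
P(X) = (11/24, 13/24), H(X) = 0.9950 bits
P(Y) = (13/24, 11/24), H(Y) = 0.9950 bits

Joint entropy: H(X,Y) = 1.9713 bits

I(X;Y) = 0.9950 + 0.9950 - 1.9713 = 0.0187 bits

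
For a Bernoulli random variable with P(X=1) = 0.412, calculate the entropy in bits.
0.9775 bits

The binary entropy function is:
H(p) = -p log(p) - (1-p) log(1-p)

H(0.412) = -0.412 × log_2(0.412) - 0.588 × log_2(0.588)
H(0.412) = 0.9775 bits

Note: Binary entropy is maximized at p=0.5 (H=1 bit) and minimized at p=0 or p=1 (H=0).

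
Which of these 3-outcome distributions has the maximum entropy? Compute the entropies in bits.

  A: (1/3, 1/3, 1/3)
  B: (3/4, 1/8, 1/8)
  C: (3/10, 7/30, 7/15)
A

For a discrete distribution over n outcomes, entropy is maximized by the uniform distribution.

Computing entropies:
H(A) = 1.5850 bits
H(B) = 1.0613 bits
H(C) = 1.5241 bits

The uniform distribution (where all probabilities equal 1/3) achieves the maximum entropy of log_2(3) = 1.5850 bits.

Distribution A has the highest entropy.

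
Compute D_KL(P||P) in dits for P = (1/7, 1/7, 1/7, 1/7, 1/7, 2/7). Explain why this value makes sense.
0.0000 dits

KL divergence satisfies the Gibbs inequality: D_KL(P||Q) ≥ 0 for all distributions P, Q.

D_KL(P||Q) = Σ p(x) log(p(x)/q(x))
Each term is p(x) × log_10(p(x)/p(x)) = p(x) × log_10(1) = 0, so the sum is 0.
D_KL(P||Q) = 0.0000 dits

When P = Q, the KL divergence is exactly 0, as there is no 'divergence' between identical distributions.

This non-negativity is a fundamental property: relative entropy cannot be negative because it measures how different Q is from P.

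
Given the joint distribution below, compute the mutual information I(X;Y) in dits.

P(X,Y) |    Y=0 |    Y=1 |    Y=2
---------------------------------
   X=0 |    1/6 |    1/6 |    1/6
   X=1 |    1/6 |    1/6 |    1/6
0.0000 dits

Mutual information: I(X;Y) = H(X) + H(Y) - H(X,Y)

Marginals:
P(X) = (1/2, 1/2), H(X) = 0.3010 dits
P(Y) = (1/3, 1/3, 1/3), H(Y) = 0.4771 dits

Joint entropy: H(X,Y) = 0.7782 dits

I(X;Y) = 0.3010 + 0.4771 - 0.7782 = 0.0000 dits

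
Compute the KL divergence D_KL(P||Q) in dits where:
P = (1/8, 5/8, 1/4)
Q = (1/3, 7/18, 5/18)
0.0641 dits

KL divergence: D_KL(P||Q) = Σ p(x) log(p(x)/q(x))

Computing term by term:
  x=0: 1/8 × log_10[(1/8)/(1/3)] = 1/8 × -0.4260 = -0.0532
  x=1: 5/8 × log_10[(5/8)/(7/18)] = 5/8 × 0.2061 = 0.1288
  x=2: 1/4 × log_10[(1/4)/(5/18)] = 1/4 × -0.0458 = -0.0114

D_KL(P||Q) = 0.0641 dits

Note: KL divergence is always non-negative and equals 0 iff P = Q.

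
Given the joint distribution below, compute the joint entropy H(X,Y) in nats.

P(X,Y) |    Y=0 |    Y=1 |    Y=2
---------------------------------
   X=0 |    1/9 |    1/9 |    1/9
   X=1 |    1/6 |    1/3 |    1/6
1.6959 nats

Joint entropy is H(X,Y) = -Σ_{x,y} p(x,y) log p(x,y).

Summing over all non-zero entries:
H(X,Y) = -[1/9·log_e(1/9) + 1/9·log_e(1/9) + 1/9·log_e(1/9) + 1/6·log_e(1/6) + 1/3·log_e(1/3) + 1/6·log_e(1/6)]
H(X,Y) = 1.6959 nats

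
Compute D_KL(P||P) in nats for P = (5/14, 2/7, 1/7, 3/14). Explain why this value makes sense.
0.0000 nats

KL divergence satisfies the Gibbs inequality: D_KL(P||Q) ≥ 0 for all distributions P, Q.

D_KL(P||Q) = Σ p(x) log(p(x)/q(x))
Each term is p(x) × log_e(p(x)/p(x)) = p(x) × log_e(1) = 0, so the sum is 0.
D_KL(P||Q) = 0.0000 nats

When P = Q, the KL divergence is exactly 0, as there is no 'divergence' between identical distributions.

This non-negativity is a fundamental property: relative entropy cannot be negative because it measures how different Q is from P.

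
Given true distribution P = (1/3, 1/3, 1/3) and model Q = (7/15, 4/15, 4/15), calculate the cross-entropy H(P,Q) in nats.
1.1352 nats

Cross-entropy: H(P,Q) = -Σ p(x) log q(x)

Alternatively: H(P,Q) = H(P) + D_KL(P||Q)
H(P) = 1.0986 nats
D_KL(P||Q) = 0.0366 nats

H(P,Q) = 1.0986 + 0.0366 = 1.1352 nats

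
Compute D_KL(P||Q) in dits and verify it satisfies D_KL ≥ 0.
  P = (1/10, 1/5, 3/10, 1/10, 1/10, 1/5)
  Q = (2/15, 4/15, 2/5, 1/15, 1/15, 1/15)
0.0557 dits

KL divergence satisfies the Gibbs inequality: D_KL(P||Q) ≥ 0 for all distributions P, Q.

D_KL(P||Q) = Σ p(x) log(p(x)/q(x))
Term by term:
  x=0: 1/10 × log_10[(1/10)/(2/15)] = -0.0125
  x=1: 1/5 × log_10[(1/5)/(4/15)] = -0.0250
  x=2: 3/10 × log_10[(3/10)/(2/5)] = -0.0375
  x=3: 1/10 × log_10[(1/10)/(1/15)] = 0.0176
  x=4: 1/10 × log_10[(1/10)/(1/15)] = 0.0176
  x=5: 1/5 × log_10[(1/5)/(1/15)] = 0.0954
D_KL(P||Q) = 0.0557 dits

D_KL(P||Q) = 0.0557 ≥ 0 ✓

This non-negativity is a fundamental property: relative entropy cannot be negative because it measures how different Q is from P.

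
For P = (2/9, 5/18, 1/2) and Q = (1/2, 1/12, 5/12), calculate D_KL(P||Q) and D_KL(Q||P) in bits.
D_KL(P||Q) = 0.3540, D_KL(Q||P) = 0.3306

KL divergence is not symmetric: D_KL(P||Q) ≠ D_KL(Q||P) in general.

D_KL(P||Q) = 0.3540 bits
D_KL(Q||P) = 0.3306 bits

No, they are not equal!

This asymmetry is why KL divergence is not a true distance metric.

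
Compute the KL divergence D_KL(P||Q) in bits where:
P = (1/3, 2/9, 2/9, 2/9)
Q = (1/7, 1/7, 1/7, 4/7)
0.3880 bits

KL divergence: D_KL(P||Q) = Σ p(x) log(p(x)/q(x))

Computing term by term:
  x=0: 1/3 × log_2[(1/3)/(1/7)] = 1/3 × 1.2224 = 0.4075
  x=1: 2/9 × log_2[(2/9)/(1/7)] = 2/9 × 0.6374 = 0.1417
  x=2: 2/9 × log_2[(2/9)/(1/7)] = 2/9 × 0.6374 = 0.1417
  x=3: 2/9 × log_2[(2/9)/(4/7)] = 2/9 × -1.3626 = -0.3028

D_KL(P||Q) = 0.3880 bits

Note: KL divergence is always non-negative and equals 0 iff P = Q.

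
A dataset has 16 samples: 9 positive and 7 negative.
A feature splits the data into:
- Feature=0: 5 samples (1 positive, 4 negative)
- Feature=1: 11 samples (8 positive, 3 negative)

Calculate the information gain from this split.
0.1819 bits

Information Gain = H(Y) - H(Y|Feature)

Before split:
P(positive) = 9/16 = 0.5625
H(Y) = 0.9887 bits

After split:
Feature=0: H = 0.7219 bits (weight = 5/16)
Feature=1: H = 0.8454 bits (weight = 11/16)
H(Y|Feature) = (5/16)×0.7219 + (11/16)×0.8454 = 0.8068 bits

Information Gain = 0.9887 - 0.8068 = 0.1819 bits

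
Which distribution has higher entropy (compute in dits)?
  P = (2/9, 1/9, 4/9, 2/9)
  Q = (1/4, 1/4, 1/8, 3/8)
Q

Computing entropies in dits:
H(P) = 0.5529
H(Q) = 0.5737

Distribution Q has higher entropy.

Intuition: The distribution closer to uniform (more spread out) has higher entropy.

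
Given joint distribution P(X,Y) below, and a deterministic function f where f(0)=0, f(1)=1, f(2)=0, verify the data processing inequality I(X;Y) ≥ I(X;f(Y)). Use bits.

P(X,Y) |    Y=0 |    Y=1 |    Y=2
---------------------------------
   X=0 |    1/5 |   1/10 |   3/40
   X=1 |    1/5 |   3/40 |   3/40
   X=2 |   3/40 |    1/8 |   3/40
I(X;Y) = 0.0510, I(X;f(Y)) = 0.0318, inequality holds: 0.0510 ≥ 0.0318

Data Processing Inequality: For any Markov chain X → Y → Z, we have I(X;Y) ≥ I(X;Z).

Here Z = f(Y) is a deterministic function of Y, forming X → Y → Z.

Original I(X;Y) = 0.0510 bits

After applying f:
P(X,Z) where Z=f(Y):
- P(X,Z=0) = P(X,Y=0) + P(X,Y=2)
- P(X,Z=1) = P(X,Y=1)

I(X;Z) = I(X;f(Y)) = 0.0318 bits

Verification: 0.0510 ≥ 0.0318 ✓

Information cannot be created by processing; the function f can only lose information about X.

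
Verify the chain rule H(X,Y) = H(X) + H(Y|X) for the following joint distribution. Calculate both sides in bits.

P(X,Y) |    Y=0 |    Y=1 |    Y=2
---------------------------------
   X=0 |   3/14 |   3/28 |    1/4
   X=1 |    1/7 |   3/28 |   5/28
H(X,Y) = 2.5116, H(X) = 0.9852, H(Y|X) = 1.5264 (all in bits)

Chain rule: H(X,Y) = H(X) + H(Y|X)

Left side — joint entropy directly:
H(X,Y) = -Σ p(x,y) log p(x,y) = 2.5116 bits

Right side — compute H(Y|X) from the conditional distributions:
P(X) = (4/7, 3/7), so H(X) = 0.9852 bits
H(Y|X) = Σ_x P(X=x) · H(Y|X=x):
  P(Y|X=0) = (3/8, 3/16, 7/16), H(Y|X=0) = 1.5052, weight P(X=0) = 4/7
  P(Y|X=1) = (1/3, 1/4, 5/12), H(Y|X=1) = 1.5546, weight P(X=1) = 3/7
H(Y|X) = 1.5264 bits

H(X) + H(Y|X) = 0.9852 + 1.5264 = 2.5116 bits

Both sides equal 2.5116 bits. ✓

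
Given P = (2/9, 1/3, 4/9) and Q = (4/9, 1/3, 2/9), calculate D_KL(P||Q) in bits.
0.2222 bits

KL divergence: D_KL(P||Q) = Σ p(x) log(p(x)/q(x))

Computing term by term:
  x=0: 2/9 × log_2[(2/9)/(4/9)] = 2/9 × -1.0000 = -0.2222
  x=1: 1/3 × log_2[(1/3)/(1/3)] = 1/3 × 0.0000 = 0.0000
  x=2: 4/9 × log_2[(4/9)/(2/9)] = 4/9 × 1.0000 = 0.4444

D_KL(P||Q) = 0.2222 bits

Note: KL divergence is always non-negative and equals 0 iff P = Q.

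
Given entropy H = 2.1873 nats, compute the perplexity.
8.9111

Perplexity is e^H (or exp(H) for natural log).

H = 2.1873 nats
Perplexity = e^2.1873 = 8.9111

Interpretation: The model's uncertainty is equivalent to choosing uniformly among 8.9 options.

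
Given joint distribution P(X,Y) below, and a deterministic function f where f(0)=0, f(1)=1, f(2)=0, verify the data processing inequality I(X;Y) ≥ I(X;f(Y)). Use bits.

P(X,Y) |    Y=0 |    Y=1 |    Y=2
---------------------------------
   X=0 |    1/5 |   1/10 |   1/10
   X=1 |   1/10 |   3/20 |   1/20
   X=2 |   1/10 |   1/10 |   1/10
I(X;Y) = 0.0456, I(X;f(Y)) = 0.0341, inequality holds: 0.0456 ≥ 0.0341

Data Processing Inequality: For any Markov chain X → Y → Z, we have I(X;Y) ≥ I(X;Z).

Here Z = f(Y) is a deterministic function of Y, forming X → Y → Z.

Original I(X;Y) = 0.0456 bits

After applying f:
P(X,Z) where Z=f(Y):
- P(X,Z=0) = P(X,Y=0) + P(X,Y=2)
- P(X,Z=1) = P(X,Y=1)

I(X;Z) = I(X;f(Y)) = 0.0341 bits

Verification: 0.0456 ≥ 0.0341 ✓

Information cannot be created by processing; the function f can only lose information about X.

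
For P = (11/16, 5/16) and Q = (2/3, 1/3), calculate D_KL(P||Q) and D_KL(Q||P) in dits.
D_KL(P||Q) = 0.0004, D_KL(Q||P) = 0.0004

KL divergence is not symmetric: D_KL(P||Q) ≠ D_KL(Q||P) in general.

D_KL(P||Q) = 0.0004 dits
D_KL(Q||P) = 0.0004 dits

In this case they happen to be equal (to 4 decimal places).

This asymmetry is why KL divergence is not a true distance metric.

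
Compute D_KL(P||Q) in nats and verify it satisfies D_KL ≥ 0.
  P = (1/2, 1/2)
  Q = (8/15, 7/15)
0.0022 nats

KL divergence satisfies the Gibbs inequality: D_KL(P||Q) ≥ 0 for all distributions P, Q.

D_KL(P||Q) = Σ p(x) log(p(x)/q(x))
Term by term:
  x=0: 1/2 × log_e[(1/2)/(8/15)] = -0.0323
  x=1: 1/2 × log_e[(1/2)/(7/15)] = 0.0345
D_KL(P||Q) = 0.0022 nats

D_KL(P||Q) = 0.0022 ≥ 0 ✓

This non-negativity is a fundamental property: relative entropy cannot be negative because it measures how different Q is from P.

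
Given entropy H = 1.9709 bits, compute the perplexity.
3.9201

Perplexity is 2^H (or exp(H) for natural log).

H = 1.9709 bits
Perplexity = 2^1.9709 = 3.9201

Interpretation: The model's uncertainty is equivalent to choosing uniformly among 3.9 options.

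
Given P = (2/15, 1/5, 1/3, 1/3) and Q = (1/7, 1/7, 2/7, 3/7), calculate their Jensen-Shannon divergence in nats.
0.0064 nats

Jensen-Shannon divergence is:
JSD(P||Q) = 0.5 × D_KL(P||M) + 0.5 × D_KL(Q||M)
where M = 0.5 × (P + Q) is the mixture distribution.

M = 0.5 × (2/15, 1/5, 1/3, 1/3) + 0.5 × (1/7, 1/7, 2/7, 3/7) = (0.138095, 6/35, 0.309524, 8/21)

D_KL(P||M) = 0.0063 nats
D_KL(Q||M) = 0.0064 nats

JSD(P||Q) = 0.5 × 0.0063 + 0.5 × 0.0064 = 0.0064 nats

Unlike KL divergence, JSD is symmetric and bounded: 0 ≤ JSD ≤ log(2).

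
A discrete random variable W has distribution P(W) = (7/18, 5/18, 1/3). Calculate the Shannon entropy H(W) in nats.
1.0893 nats

Shannon entropy is H(X) = -Σ p(x) log p(x).

For P = (7/18, 5/18, 1/3):
H = -7/18 × log_e(7/18) -5/18 × log_e(5/18) -1/3 × log_e(1/3)
H = 1.0893 nats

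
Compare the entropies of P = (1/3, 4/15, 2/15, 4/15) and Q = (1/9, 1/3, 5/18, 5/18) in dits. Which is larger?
P

Computing entropies in dits:
H(P) = 0.5819
H(Q) = 0.5741

Distribution P has higher entropy.

Intuition: The distribution closer to uniform (more spread out) has higher entropy.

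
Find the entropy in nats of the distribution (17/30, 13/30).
0.6842 nats

Shannon entropy is H(X) = -Σ p(x) log p(x).

For P = (17/30, 13/30):
H = -17/30 × log_e(17/30) -13/30 × log_e(13/30)
H = 0.6842 nats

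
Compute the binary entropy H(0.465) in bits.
0.9965 bits

The binary entropy function is:
H(p) = -p log(p) - (1-p) log(1-p)

H(0.465) = -0.465 × log_2(0.465) - 0.535 × log_2(0.535)
H(0.465) = 0.9965 bits

Note: Binary entropy is maximized at p=0.5 (H=1 bit) and minimized at p=0 or p=1 (H=0).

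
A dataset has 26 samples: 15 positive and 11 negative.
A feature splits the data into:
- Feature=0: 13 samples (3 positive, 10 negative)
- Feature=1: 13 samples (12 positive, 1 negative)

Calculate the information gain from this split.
0.3976 bits

Information Gain = H(Y) - H(Y|Feature)

Before split:
P(positive) = 15/26 = 0.5769
H(Y) = 0.9829 bits

After split:
Feature=0: H = 0.7793 bits (weight = 13/26)
Feature=1: H = 0.3912 bits (weight = 13/26)
H(Y|Feature) = (13/26)×0.7793 + (13/26)×0.3912 = 0.5853 bits

Information Gain = 0.9829 - 0.5853 = 0.3976 bits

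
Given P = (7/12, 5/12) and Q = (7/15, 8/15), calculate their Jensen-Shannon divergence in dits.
0.0030 dits

Jensen-Shannon divergence is:
JSD(P||Q) = 0.5 × D_KL(P||M) + 0.5 × D_KL(Q||M)
where M = 0.5 × (P + Q) is the mixture distribution.

M = 0.5 × (7/12, 5/12) + 0.5 × (7/15, 8/15) = (21/40, 19/40)

D_KL(P||M) = 0.0030 dits
D_KL(Q||M) = 0.0030 dits

JSD(P||Q) = 0.5 × 0.0030 + 0.5 × 0.0030 = 0.0030 dits

Unlike KL divergence, JSD is symmetric and bounded: 0 ≤ JSD ≤ log(2).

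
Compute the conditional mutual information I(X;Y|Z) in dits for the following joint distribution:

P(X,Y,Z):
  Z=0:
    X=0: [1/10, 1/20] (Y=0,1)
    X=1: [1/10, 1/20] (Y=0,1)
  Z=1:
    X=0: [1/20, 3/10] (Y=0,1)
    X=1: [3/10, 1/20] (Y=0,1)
0.0860 dits

Conditional mutual information: I(X;Y|Z) = H(X|Z) + H(Y|Z) - H(X,Y|Z)

H(Z) = 0.2653
H(X,Z) = 0.5663 → H(X|Z) = 0.3010
H(Y,Z) = 0.5589 → H(Y|Z) = 0.2937
H(X,Y,Z) = 0.7739 → H(X,Y|Z) = 0.5086

I(X;Y|Z) = 0.3010 + 0.2937 - 0.5086 = 0.0860 dits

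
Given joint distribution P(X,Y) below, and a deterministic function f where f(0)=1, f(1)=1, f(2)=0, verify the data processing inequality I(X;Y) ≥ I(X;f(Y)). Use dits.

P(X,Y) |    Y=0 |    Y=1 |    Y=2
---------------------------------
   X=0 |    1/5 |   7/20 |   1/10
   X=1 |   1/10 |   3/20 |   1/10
I(X;Y) = 0.0054, I(X;f(Y)) = 0.0052, inequality holds: 0.0054 ≥ 0.0052

Data Processing Inequality: For any Markov chain X → Y → Z, we have I(X;Y) ≥ I(X;Z).

Here Z = f(Y) is a deterministic function of Y, forming X → Y → Z.

Original I(X;Y) = 0.0054 dits

After applying f:
P(X,Z) where Z=f(Y):
- P(X,Z=0) = P(X,Y=2)
- P(X,Z=1) = P(X,Y=0) + P(X,Y=1)

I(X;Z) = I(X;f(Y)) = 0.0052 dits

Verification: 0.0054 ≥ 0.0052 ✓

Information cannot be created by processing; the function f can only lose information about X.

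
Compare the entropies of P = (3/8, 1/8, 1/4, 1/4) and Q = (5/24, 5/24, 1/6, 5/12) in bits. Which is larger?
P

Computing entropies in bits:
H(P) = 1.9056
H(Q) = 1.9000

Distribution P has higher entropy.

Intuition: The distribution closer to uniform (more spread out) has higher entropy.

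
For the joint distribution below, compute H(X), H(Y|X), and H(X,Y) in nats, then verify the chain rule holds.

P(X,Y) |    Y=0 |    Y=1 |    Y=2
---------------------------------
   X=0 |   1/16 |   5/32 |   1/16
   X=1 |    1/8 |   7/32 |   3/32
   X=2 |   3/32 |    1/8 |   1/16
H(X,Y) = 2.1061, H(X) = 1.0752, H(Y|X) = 1.0309 (all in nats)

Chain rule: H(X,Y) = H(X) + H(Y|X)

Left side — joint entropy directly:
H(X,Y) = -Σ p(x,y) log p(x,y) = 2.1061 nats

Right side — compute H(Y|X) from the conditional distributions:
P(X) = (9/32, 7/16, 9/32), so H(X) = 1.0752 nats
H(Y|X) = Σ_x P(X=x) · H(Y|X=x):
  P(Y|X=0) = (2/9, 5/9, 2/9), H(Y|X=0) = 0.9950, weight P(X=0) = 9/32
  P(Y|X=1) = (2/7, 1/2, 3/14), H(Y|X=1) = 1.0346, weight P(X=1) = 7/16
  P(Y|X=2) = (1/3, 4/9, 2/9), H(Y|X=2) = 1.0609, weight P(X=2) = 9/32
H(Y|X) = 1.0309 nats

H(X) + H(Y|X) = 1.0752 + 1.0309 = 2.1061 nats

Both sides equal 2.1061 nats. ✓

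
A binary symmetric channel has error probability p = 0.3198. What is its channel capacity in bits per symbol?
0.0958 bits

For a binary symmetric channel (BSC) with error probability p:
Capacity C = 1 - H(p) bits per symbol

where H(p) = -p log₂(p) - (1-p) log₂(1-p) is the binary entropy function.

H(0.3198) = 0.9042 bits
C = 1 - 0.9042 = 0.0958 bits per symbol

This means we can reliably transmit up to 0.0958 bits of information per channel use.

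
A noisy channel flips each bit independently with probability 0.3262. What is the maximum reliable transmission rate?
0.0890 bits

For a binary symmetric channel (BSC) with error probability p:
Capacity C = 1 - H(p) bits per symbol

where H(p) = -p log₂(p) - (1-p) log₂(1-p) is the binary entropy function.

H(0.3262) = 0.9110 bits
C = 1 - 0.9110 = 0.0890 bits per symbol

This means we can reliably transmit up to 0.0890 bits of information per channel use.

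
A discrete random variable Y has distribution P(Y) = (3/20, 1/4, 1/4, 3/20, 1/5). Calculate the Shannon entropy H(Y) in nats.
1.5842 nats

Shannon entropy is H(X) = -Σ p(x) log p(x).

For P = (3/20, 1/4, 1/4, 3/20, 1/5):
H = -3/20 × log_e(3/20) -1/4 × log_e(1/4) -1/4 × log_e(1/4) -3/20 × log_e(3/20) -1/5 × log_e(1/5)
H = 1.5842 nats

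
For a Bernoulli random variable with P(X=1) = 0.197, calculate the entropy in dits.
0.2155 dits

The binary entropy function is:
H(p) = -p log(p) - (1-p) log(1-p)

H(0.197) = -0.197 × log_10(0.197) - 0.803 × log_10(0.803)
H(0.197) = 0.2155 dits

Note: Binary entropy is maximized at p=0.5 (H=1 bit) and minimized at p=0 or p=1 (H=0).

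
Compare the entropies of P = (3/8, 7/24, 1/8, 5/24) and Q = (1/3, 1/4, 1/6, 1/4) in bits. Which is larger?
Q

Computing entropies in bits:
H(P) = 1.8956
H(Q) = 1.9591

Distribution Q has higher entropy.

Intuition: The distribution closer to uniform (more spread out) has higher entropy.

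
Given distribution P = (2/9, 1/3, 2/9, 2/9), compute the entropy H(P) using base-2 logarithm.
1.9749 bits

Shannon entropy is H(X) = -Σ p(x) log p(x).

For P = (2/9, 1/3, 2/9, 2/9):
H = -2/9 × log_2(2/9) -1/3 × log_2(1/3) -2/9 × log_2(2/9) -2/9 × log_2(2/9)
H = 1.9749 bits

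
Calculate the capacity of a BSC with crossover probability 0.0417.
0.7500 bits

For a binary symmetric channel (BSC) with error probability p:
Capacity C = 1 - H(p) bits per symbol

where H(p) = -p log₂(p) - (1-p) log₂(1-p) is the binary entropy function.

H(0.0417) = 0.2500 bits
C = 1 - 0.2500 = 0.7500 bits per symbol

This means we can reliably transmit up to 0.7500 bits of information per channel use.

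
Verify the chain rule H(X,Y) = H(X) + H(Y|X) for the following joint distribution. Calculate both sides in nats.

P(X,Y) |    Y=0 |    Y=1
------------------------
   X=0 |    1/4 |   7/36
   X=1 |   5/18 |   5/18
H(X,Y) = 1.3766, H(X) = 0.6870, H(Y|X) = 0.6897 (all in nats)

Chain rule: H(X,Y) = H(X) + H(Y|X)

Left side — joint entropy directly:
H(X,Y) = -Σ p(x,y) log p(x,y) = 1.3766 nats

Right side — compute H(Y|X) from the conditional distributions:
P(X) = (4/9, 5/9), so H(X) = 0.6870 nats
H(Y|X) = Σ_x P(X=x) · H(Y|X=x):
  P(Y|X=0) = (9/16, 7/16), H(Y|X=0) = 0.6853, weight P(X=0) = 4/9
  P(Y|X=1) = (1/2, 1/2), H(Y|X=1) = 0.6931, weight P(X=1) = 5/9
H(Y|X) = 0.6897 nats

H(X) + H(Y|X) = 0.6870 + 0.6897 = 1.3766 nats

Both sides equal 1.3766 nats. ✓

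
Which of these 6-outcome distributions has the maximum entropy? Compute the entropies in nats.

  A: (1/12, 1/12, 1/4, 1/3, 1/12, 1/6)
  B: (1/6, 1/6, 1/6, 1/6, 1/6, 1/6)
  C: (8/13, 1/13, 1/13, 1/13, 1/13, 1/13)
B

For a discrete distribution over n outcomes, entropy is maximized by the uniform distribution.

Computing entropies:
H(A) = 1.6326 nats
H(B) = 1.7918 nats
H(C) = 1.2853 nats

The uniform distribution (where all probabilities equal 1/6) achieves the maximum entropy of log_e(6) = 1.7918 nats.

Distribution B has the highest entropy.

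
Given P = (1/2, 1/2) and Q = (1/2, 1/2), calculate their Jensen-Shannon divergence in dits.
0.0000 dits

Jensen-Shannon divergence is:
JSD(P||Q) = 0.5 × D_KL(P||M) + 0.5 × D_KL(Q||M)
where M = 0.5 × (P + Q) is the mixture distribution.

M = 0.5 × (1/2, 1/2) + 0.5 × (1/2, 1/2) = (1/2, 1/2)

D_KL(P||M) = 0.0000 dits
D_KL(Q||M) = 0.0000 dits

JSD(P||Q) = 0.5 × 0.0000 + 0.5 × 0.0000 = 0.0000 dits

Unlike KL divergence, JSD is symmetric and bounded: 0 ≤ JSD ≤ log(2).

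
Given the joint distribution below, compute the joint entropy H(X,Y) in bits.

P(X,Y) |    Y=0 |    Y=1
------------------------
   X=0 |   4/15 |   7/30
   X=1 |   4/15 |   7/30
1.9968 bits

Joint entropy is H(X,Y) = -Σ_{x,y} p(x,y) log p(x,y).

Summing over all non-zero entries:
H(X,Y) = -[4/15·log_2(4/15) + 7/30·log_2(7/30) + 4/15·log_2(4/15) + 7/30·log_2(7/30)]
H(X,Y) = 1.9968 bits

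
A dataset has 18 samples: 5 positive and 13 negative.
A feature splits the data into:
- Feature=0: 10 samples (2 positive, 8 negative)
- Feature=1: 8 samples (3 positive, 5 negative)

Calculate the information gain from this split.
0.0271 bits

Information Gain = H(Y) - H(Y|Feature)

Before split:
P(positive) = 5/18 = 0.2778
H(Y) = 0.8524 bits

After split:
Feature=0: H = 0.7219 bits (weight = 10/18)
Feature=1: H = 0.9544 bits (weight = 8/18)
H(Y|Feature) = (10/18)×0.7219 + (8/18)×0.9544 = 0.8253 bits

Information Gain = 0.8524 - 0.8253 = 0.0271 bits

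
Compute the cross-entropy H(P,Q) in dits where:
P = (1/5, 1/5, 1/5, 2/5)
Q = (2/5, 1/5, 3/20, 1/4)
0.6250 dits

Cross-entropy: H(P,Q) = -Σ p(x) log q(x)

Alternatively: H(P,Q) = H(P) + D_KL(P||Q)
H(P) = 0.5786 dits
D_KL(P||Q) = 0.0464 dits

H(P,Q) = 0.5786 + 0.0464 = 0.6250 dits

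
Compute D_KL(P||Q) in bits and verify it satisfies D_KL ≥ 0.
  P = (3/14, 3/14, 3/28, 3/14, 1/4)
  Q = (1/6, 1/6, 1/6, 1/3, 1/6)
0.0967 bits

KL divergence satisfies the Gibbs inequality: D_KL(P||Q) ≥ 0 for all distributions P, Q.

D_KL(P||Q) = Σ p(x) log(p(x)/q(x))
Term by term:
  x=0: 3/14 × log_2[(3/14)/(1/6)] = 0.0777
  x=1: 3/14 × log_2[(3/14)/(1/6)] = 0.0777
  x=2: 3/28 × log_2[(3/28)/(1/6)] = -0.0683
  x=3: 3/14 × log_2[(3/14)/(1/3)] = -0.1366
  x=4: 1/4 × log_2[(1/4)/(1/6)] = 0.1462
D_KL(P||Q) = 0.0967 bits

D_KL(P||Q) = 0.0967 ≥ 0 ✓

This non-negativity is a fundamental property: relative entropy cannot be negative because it measures how different Q is from P.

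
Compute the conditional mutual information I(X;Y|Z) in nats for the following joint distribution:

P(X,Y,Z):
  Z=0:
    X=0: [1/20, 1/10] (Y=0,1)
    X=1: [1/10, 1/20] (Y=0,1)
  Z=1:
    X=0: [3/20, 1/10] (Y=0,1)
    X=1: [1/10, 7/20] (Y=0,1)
0.0666 nats

Conditional mutual information: I(X;Y|Z) = H(X|Z) + H(Y|Z) - H(X,Y|Z)

H(Z) = 0.6109
H(X,Z) = 1.2750 → H(X|Z) = 0.6642
H(Y,Z) = 1.2750 → H(Y|Z) = 0.6642
H(X,Y,Z) = 1.8726 → H(X,Y|Z) = 1.2617

I(X;Y|Z) = 0.6642 + 0.6642 - 1.2617 = 0.0666 nats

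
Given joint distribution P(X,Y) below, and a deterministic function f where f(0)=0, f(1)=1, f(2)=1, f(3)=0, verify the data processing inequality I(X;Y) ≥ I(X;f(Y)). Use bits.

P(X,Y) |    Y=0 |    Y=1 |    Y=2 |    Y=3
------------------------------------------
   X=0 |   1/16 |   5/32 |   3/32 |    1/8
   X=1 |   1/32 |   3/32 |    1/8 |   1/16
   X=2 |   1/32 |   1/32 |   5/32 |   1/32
I(X;Y) = 0.0940, I(X;f(Y)) = 0.0191, inequality holds: 0.0940 ≥ 0.0191

Data Processing Inequality: For any Markov chain X → Y → Z, we have I(X;Y) ≥ I(X;Z).

Here Z = f(Y) is a deterministic function of Y, forming X → Y → Z.

Original I(X;Y) = 0.0940 bits

After applying f:
P(X,Z) where Z=f(Y):
- P(X,Z=0) = P(X,Y=0) + P(X,Y=3)
- P(X,Z=1) = P(X,Y=1) + P(X,Y=2)

I(X;Z) = I(X;f(Y)) = 0.0191 bits

Verification: 0.0940 ≥ 0.0191 ✓

Information cannot be created by processing; the function f can only lose information about X.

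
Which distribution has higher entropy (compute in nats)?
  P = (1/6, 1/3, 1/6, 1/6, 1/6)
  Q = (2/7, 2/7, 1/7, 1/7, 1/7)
P

Computing entropies in nats:
H(P) = 1.5607
H(Q) = 1.5498

Distribution P has higher entropy.

Intuition: The distribution closer to uniform (more spread out) has higher entropy.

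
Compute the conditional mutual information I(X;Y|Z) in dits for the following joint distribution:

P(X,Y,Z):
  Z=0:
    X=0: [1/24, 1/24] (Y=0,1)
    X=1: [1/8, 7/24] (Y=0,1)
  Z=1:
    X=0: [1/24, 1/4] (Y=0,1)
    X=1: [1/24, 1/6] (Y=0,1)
0.0032 dits

Conditional mutual information: I(X;Y|Z) = H(X|Z) + H(Y|Z) - H(X,Y|Z)

H(Z) = 0.3010
H(X,Z) = 0.5464 → H(X|Z) = 0.2453
H(Y,Z) = 0.5371 → H(Y|Z) = 0.2361
H(X,Y,Z) = 0.7792 → H(X,Y|Z) = 0.4782

I(X;Y|Z) = 0.2453 + 0.2361 - 0.4782 = 0.0032 dits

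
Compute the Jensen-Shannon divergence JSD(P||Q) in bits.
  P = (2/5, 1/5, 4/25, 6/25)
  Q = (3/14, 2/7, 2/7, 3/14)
0.0395 bits

Jensen-Shannon divergence is:
JSD(P||Q) = 0.5 × D_KL(P||M) + 0.5 × D_KL(Q||M)
where M = 0.5 × (P + Q) is the mixture distribution.

M = 0.5 × (2/5, 1/5, 4/25, 6/25) + 0.5 × (3/14, 2/7, 2/7, 3/14) = (0.307143, 0.242857, 0.222857, 0.227143)

D_KL(P||M) = 0.0390 bits
D_KL(Q||M) = 0.0401 bits

JSD(P||Q) = 0.5 × 0.0390 + 0.5 × 0.0401 = 0.0395 bits

Unlike KL divergence, JSD is symmetric and bounded: 0 ≤ JSD ≤ log(2).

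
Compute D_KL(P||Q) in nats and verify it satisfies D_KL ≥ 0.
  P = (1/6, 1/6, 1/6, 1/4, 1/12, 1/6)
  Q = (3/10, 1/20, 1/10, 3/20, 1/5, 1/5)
0.2122 nats

KL divergence satisfies the Gibbs inequality: D_KL(P||Q) ≥ 0 for all distributions P, Q.

D_KL(P||Q) = Σ p(x) log(p(x)/q(x))
Term by term:
  x=0: 1/6 × log_e[(1/6)/(3/10)] = -0.0980
  x=1: 1/6 × log_e[(1/6)/(1/20)] = 0.2007
  x=2: 1/6 × log_e[(1/6)/(1/10)] = 0.0851
  x=3: 1/4 × log_e[(1/4)/(3/20)] = 0.1277
  x=4: 1/12 × log_e[(1/12)/(1/5)] = -0.0730
  x=5: 1/6 × log_e[(1/6)/(1/5)] = -0.0304
D_KL(P||Q) = 0.2122 nats

D_KL(P||Q) = 0.2122 ≥ 0 ✓

This non-negativity is a fundamental property: relative entropy cannot be negative because it measures how different Q is from P.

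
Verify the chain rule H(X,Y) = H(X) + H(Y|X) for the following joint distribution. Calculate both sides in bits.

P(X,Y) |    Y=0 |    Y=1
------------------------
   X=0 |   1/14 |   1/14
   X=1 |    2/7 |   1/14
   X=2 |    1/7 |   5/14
H(X,Y) = 2.2638, H(X) = 1.4316, H(Y|X) = 0.8322 (all in bits)

Chain rule: H(X,Y) = H(X) + H(Y|X)

Left side — joint entropy directly:
H(X,Y) = -Σ p(x,y) log p(x,y) = 2.2638 bits

Right side — compute H(Y|X) from the conditional distributions:
P(X) = (1/7, 5/14, 1/2), so H(X) = 1.4316 bits
H(Y|X) = Σ_x P(X=x) · H(Y|X=x):
  P(Y|X=0) = (1/2, 1/2), H(Y|X=0) = 1.0000, weight P(X=0) = 1/7
  P(Y|X=1) = (4/5, 1/5), H(Y|X=1) = 0.7219, weight P(X=1) = 5/14
  P(Y|X=2) = (2/7, 5/7), H(Y|X=2) = 0.8631, weight P(X=2) = 1/2
H(Y|X) = 0.8322 bits

H(X) + H(Y|X) = 1.4316 + 0.8322 = 2.2638 bits

Both sides equal 2.2638 bits. ✓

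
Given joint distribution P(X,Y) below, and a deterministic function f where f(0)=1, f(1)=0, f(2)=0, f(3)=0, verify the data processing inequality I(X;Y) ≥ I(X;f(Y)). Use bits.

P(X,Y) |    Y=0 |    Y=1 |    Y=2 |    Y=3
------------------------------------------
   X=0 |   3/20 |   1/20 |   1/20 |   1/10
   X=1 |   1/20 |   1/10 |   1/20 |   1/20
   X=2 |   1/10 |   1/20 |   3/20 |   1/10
I(X;Y) = 0.0979, I(X;f(Y)) = 0.0315, inequality holds: 0.0979 ≥ 0.0315

Data Processing Inequality: For any Markov chain X → Y → Z, we have I(X;Y) ≥ I(X;Z).

Here Z = f(Y) is a deterministic function of Y, forming X → Y → Z.

Original I(X;Y) = 0.0979 bits

After applying f:
P(X,Z) where Z=f(Y):
- P(X,Z=0) = P(X,Y=1) + P(X,Y=2) + P(X,Y=3)
- P(X,Z=1) = P(X,Y=0)

I(X;Z) = I(X;f(Y)) = 0.0315 bits

Verification: 0.0979 ≥ 0.0315 ✓

Information cannot be created by processing; the function f can only lose information about X.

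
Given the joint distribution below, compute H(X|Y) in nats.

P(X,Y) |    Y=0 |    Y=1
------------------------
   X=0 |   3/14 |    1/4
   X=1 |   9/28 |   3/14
0.6810 nats

Using the chain rule: H(X|Y) = H(X,Y) - H(Y)

First, compute H(X,Y) = 1.3716 nats

Marginal P(Y) = (15/28, 13/28)
H(Y) = 0.6906 nats

H(X|Y) = H(X,Y) - H(Y) = 1.3716 - 0.6906 = 0.6810 nats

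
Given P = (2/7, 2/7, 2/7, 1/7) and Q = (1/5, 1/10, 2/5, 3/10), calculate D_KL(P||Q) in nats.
0.1997 nats

KL divergence: D_KL(P||Q) = Σ p(x) log(p(x)/q(x))

Computing term by term:
  x=0: 2/7 × log_e[(2/7)/(1/5)] = 2/7 × 0.3567 = 0.1019
  x=1: 2/7 × log_e[(2/7)/(1/10)] = 2/7 × 1.0498 = 0.2999
  x=2: 2/7 × log_e[(2/7)/(2/5)] = 2/7 × -0.3365 = -0.0961
  x=3: 1/7 × log_e[(1/7)/(3/10)] = 1/7 × -0.7419 = -0.1060

D_KL(P||Q) = 0.1997 nats

Note: KL divergence is always non-negative and equals 0 iff P = Q.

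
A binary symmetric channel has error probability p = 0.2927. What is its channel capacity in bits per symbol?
0.1278 bits

For a binary symmetric channel (BSC) with error probability p:
Capacity C = 1 - H(p) bits per symbol

where H(p) = -p log₂(p) - (1-p) log₂(1-p) is the binary entropy function.

H(0.2927) = 0.8722 bits
C = 1 - 0.8722 = 0.1278 bits per symbol

This means we can reliably transmit up to 0.1278 bits of information per channel use.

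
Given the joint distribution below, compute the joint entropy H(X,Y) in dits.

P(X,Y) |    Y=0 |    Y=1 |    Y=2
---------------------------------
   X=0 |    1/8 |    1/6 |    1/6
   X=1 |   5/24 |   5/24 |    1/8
0.7690 dits

Joint entropy is H(X,Y) = -Σ_{x,y} p(x,y) log p(x,y).

Summing over all non-zero entries:
H(X,Y) = -[1/8·log_10(1/8) + 1/6·log_10(1/6) + 1/6·log_10(1/6) + 5/24·log_10(5/24) + 5/24·log_10(5/24) + 1/8·log_10(1/8)]
H(X,Y) = 0.7690 dits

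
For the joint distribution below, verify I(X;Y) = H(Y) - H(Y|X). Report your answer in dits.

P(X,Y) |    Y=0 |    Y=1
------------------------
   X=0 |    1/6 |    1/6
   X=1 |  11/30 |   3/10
I(X;Y) = 0.0005 dits

Mutual information has multiple equivalent forms:
- I(X;Y) = H(X) - H(X|Y)
- I(X;Y) = H(Y) - H(Y|X)
- I(X;Y) = H(X) + H(Y) - H(X,Y)

Computing all quantities:
H(X) = 0.2764, H(Y) = 0.3001, H(X,Y) = 0.5760
H(X|Y) = 0.2760, H(Y|X) = 0.2996

Verification:
H(X) - H(X|Y) = 0.2764 - 0.2760 = 0.0005
H(Y) - H(Y|X) = 0.3001 - 0.2996 = 0.0005
H(X) + H(Y) - H(X,Y) = 0.2764 + 0.3001 - 0.5760 = 0.0005

All forms give I(X;Y) = 0.0005 dits. ✓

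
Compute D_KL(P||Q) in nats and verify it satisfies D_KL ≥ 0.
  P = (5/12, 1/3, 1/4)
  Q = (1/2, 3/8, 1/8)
0.0581 nats

KL divergence satisfies the Gibbs inequality: D_KL(P||Q) ≥ 0 for all distributions P, Q.

D_KL(P||Q) = Σ p(x) log(p(x)/q(x))
Term by term:
  x=0: 5/12 × log_e[(5/12)/(1/2)] = -0.0760
  x=1: 1/3 × log_e[(1/3)/(3/8)] = -0.0393
  x=2: 1/4 × log_e[(1/4)/(1/8)] = 0.1733
D_KL(P||Q) = 0.0581 nats

D_KL(P||Q) = 0.0581 ≥ 0 ✓

This non-negativity is a fundamental property: relative entropy cannot be negative because it measures how different Q is from P.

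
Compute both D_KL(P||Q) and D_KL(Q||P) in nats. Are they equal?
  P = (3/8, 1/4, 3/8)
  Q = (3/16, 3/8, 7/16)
D_KL(P||Q) = 0.1008, D_KL(Q||P) = 0.0895

KL divergence is not symmetric: D_KL(P||Q) ≠ D_KL(Q||P) in general.

D_KL(P||Q) = 0.1008 nats
D_KL(Q||P) = 0.0895 nats

No, they are not equal!

This asymmetry is why KL divergence is not a true distance metric.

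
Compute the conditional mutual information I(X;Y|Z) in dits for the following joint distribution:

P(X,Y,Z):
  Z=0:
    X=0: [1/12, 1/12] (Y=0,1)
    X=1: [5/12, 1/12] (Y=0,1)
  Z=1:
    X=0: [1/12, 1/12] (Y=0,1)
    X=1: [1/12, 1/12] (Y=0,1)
0.0148 dits

Conditional mutual information: I(X;Y|Z) = H(X|Z) + H(Y|Z) - H(X,Y|Z)

H(Z) = 0.2764
H(X,Z) = 0.5396 → H(X|Z) = 0.2632
H(Y,Z) = 0.5396 → H(Y|Z) = 0.2632
H(X,Y,Z) = 0.7879 → H(X,Y|Z) = 0.5115

I(X;Y|Z) = 0.2632 + 0.2632 - 0.5115 = 0.0148 dits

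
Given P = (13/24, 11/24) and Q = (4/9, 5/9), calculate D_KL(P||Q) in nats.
0.0190 nats

KL divergence: D_KL(P||Q) = Σ p(x) log(p(x)/q(x))

Computing term by term:
  x=0: 13/24 × log_e[(13/24)/(4/9)] = 13/24 × 0.1978 = 0.1072
  x=1: 11/24 × log_e[(11/24)/(5/9)] = 11/24 × -0.1924 = -0.0882

D_KL(P||Q) = 0.0190 nats

Note: KL divergence is always non-negative and equals 0 iff P = Q.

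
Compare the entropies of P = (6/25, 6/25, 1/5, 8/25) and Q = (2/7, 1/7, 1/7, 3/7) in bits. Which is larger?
P

Computing entropies in bits:
H(P) = 1.9787
H(Q) = 1.8424

Distribution P has higher entropy.

Intuition: The distribution closer to uniform (more spread out) has higher entropy.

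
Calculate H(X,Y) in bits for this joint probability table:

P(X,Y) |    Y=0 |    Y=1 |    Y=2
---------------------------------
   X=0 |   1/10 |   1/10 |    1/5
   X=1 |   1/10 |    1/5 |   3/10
2.4464 bits

Joint entropy is H(X,Y) = -Σ_{x,y} p(x,y) log p(x,y).

Summing over all non-zero entries:
H(X,Y) = -[1/10·log_2(1/10) + 1/10·log_2(1/10) + 1/5·log_2(1/5) + 1/10·log_2(1/10) + 1/5·log_2(1/5) + 3/10·log_2(3/10)]
H(X,Y) = 2.4464 bits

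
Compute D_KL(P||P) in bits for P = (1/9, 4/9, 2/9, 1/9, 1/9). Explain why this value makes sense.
0.0000 bits

KL divergence satisfies the Gibbs inequality: D_KL(P||Q) ≥ 0 for all distributions P, Q.

D_KL(P||Q) = Σ p(x) log(p(x)/q(x))
Each term is p(x) × log_2(p(x)/p(x)) = p(x) × log_2(1) = 0, so the sum is 0.
D_KL(P||Q) = 0.0000 bits

When P = Q, the KL divergence is exactly 0, as there is no 'divergence' between identical distributions.

This non-negativity is a fundamental property: relative entropy cannot be negative because it measures how different Q is from P.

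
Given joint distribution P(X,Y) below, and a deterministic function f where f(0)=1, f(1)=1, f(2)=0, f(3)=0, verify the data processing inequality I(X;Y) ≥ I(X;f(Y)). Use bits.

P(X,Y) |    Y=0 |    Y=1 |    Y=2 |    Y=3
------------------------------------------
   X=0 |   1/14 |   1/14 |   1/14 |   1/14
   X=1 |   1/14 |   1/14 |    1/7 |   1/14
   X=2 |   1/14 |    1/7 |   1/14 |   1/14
I(X;Y) = 0.0410, I(X;f(Y)) = 0.0207, inequality holds: 0.0410 ≥ 0.0207

Data Processing Inequality: For any Markov chain X → Y → Z, we have I(X;Y) ≥ I(X;Z).

Here Z = f(Y) is a deterministic function of Y, forming X → Y → Z.

Original I(X;Y) = 0.0410 bits

After applying f:
P(X,Z) where Z=f(Y):
- P(X,Z=0) = P(X,Y=2) + P(X,Y=3)
- P(X,Z=1) = P(X,Y=0) + P(X,Y=1)

I(X;Z) = I(X;f(Y)) = 0.0207 bits

Verification: 0.0410 ≥ 0.0207 ✓

Information cannot be created by processing; the function f can only lose information about X.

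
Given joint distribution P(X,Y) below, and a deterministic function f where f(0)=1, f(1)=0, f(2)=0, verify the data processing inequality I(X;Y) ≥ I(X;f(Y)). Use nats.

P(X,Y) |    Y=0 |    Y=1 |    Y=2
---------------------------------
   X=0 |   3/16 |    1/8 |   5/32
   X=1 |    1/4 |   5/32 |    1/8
I(X;Y) = 0.0060, I(X;f(Y)) = 0.0025, inequality holds: 0.0060 ≥ 0.0025

Data Processing Inequality: For any Markov chain X → Y → Z, we have I(X;Y) ≥ I(X;Z).

Here Z = f(Y) is a deterministic function of Y, forming X → Y → Z.

Original I(X;Y) = 0.0060 nats

After applying f:
P(X,Z) where Z=f(Y):
- P(X,Z=0) = P(X,Y=1) + P(X,Y=2)
- P(X,Z=1) = P(X,Y=0)

I(X;Z) = I(X;f(Y)) = 0.0025 nats

Verification: 0.0060 ≥ 0.0025 ✓

Information cannot be created by processing; the function f can only lose information about X.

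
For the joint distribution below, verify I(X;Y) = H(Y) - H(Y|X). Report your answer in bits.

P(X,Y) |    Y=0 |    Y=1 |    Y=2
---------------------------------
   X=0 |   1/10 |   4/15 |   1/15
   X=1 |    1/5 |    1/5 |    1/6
I(X;Y) = 0.0505 bits

Mutual information has multiple equivalent forms:
- I(X;Y) = H(X) - H(X|Y)
- I(X;Y) = H(Y) - H(Y|X)
- I(X;Y) = H(X) + H(Y) - H(X,Y)

Computing all quantities:
H(X) = 0.9871, H(Y) = 1.5241, H(X,Y) = 2.4608
H(X|Y) = 0.9367, H(Y|X) = 1.4736

Verification:
H(X) - H(X|Y) = 0.9871 - 0.9367 = 0.0505
H(Y) - H(Y|X) = 1.5241 - 1.4736 = 0.0505
H(X) + H(Y) - H(X,Y) = 0.9871 + 1.5241 - 2.4608 = 0.0505

All forms give I(X;Y) = 0.0505 bits. ✓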